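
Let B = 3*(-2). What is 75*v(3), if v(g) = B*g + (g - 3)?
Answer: -1350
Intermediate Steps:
B = -6
v(g) = -3 - 5*g (v(g) = -6*g + (g - 3) = -6*g + (-3 + g) = -3 - 5*g)
75*v(3) = 75*(-3 - 5*3) = 75*(-3 - 15) = 75*(-18) = -1350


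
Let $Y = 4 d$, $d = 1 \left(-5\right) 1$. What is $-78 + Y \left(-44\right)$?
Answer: $802$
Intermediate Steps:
$d = -5$ ($d = \left(-5\right) 1 = -5$)
$Y = -20$ ($Y = 4 \left(-5\right) = -20$)
$-78 + Y \left(-44\right) = -78 - -880 = -78 + 880 = 802$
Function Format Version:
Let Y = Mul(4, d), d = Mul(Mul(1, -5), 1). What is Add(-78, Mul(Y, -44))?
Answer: 802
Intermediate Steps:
d = -5 (d = Mul(-5, 1) = -5)
Y = -20 (Y = Mul(4, -5) = -20)
Add(-78, Mul(Y, -44)) = Add(-78, Mul(-20, -44)) = Add(-78, 880) = 802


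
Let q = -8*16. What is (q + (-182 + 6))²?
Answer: 92416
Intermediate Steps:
q = -128
(q + (-182 + 6))² = (-128 + (-182 + 6))² = (-128 - 176)² = (-304)² = 92416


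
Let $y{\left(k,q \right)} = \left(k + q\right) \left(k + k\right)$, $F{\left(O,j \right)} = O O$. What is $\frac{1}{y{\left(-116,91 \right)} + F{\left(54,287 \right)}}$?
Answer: $\frac{1}{8716} \approx 0.00011473$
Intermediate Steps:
$F{\left(O,j \right)} = O^{2}$
$y{\left(k,q \right)} = 2 k \left(k + q\right)$ ($y{\left(k,q \right)} = \left(k + q\right) 2 k = 2 k \left(k + q\right)$)
$\frac{1}{y{\left(-116,91 \right)} + F{\left(54,287 \right)}} = \frac{1}{2 \left(-116\right) \left(-116 + 91\right) + 54^{2}} = \frac{1}{2 \left(-116\right) \left(-25\right) + 2916} = \frac{1}{5800 + 2916} = \frac{1}{8716}$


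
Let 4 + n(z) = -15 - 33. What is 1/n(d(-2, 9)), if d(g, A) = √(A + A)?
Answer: -1/52 ≈ -0.019231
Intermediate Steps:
d(g, A) = √2*√A (d(g, A) = √(2*A) = √2*√A)
n(z) = -52 (n(z) = -4 + (-15 - 33) = -4 - 48 = -52)
1/n(d(-2, 9)) = 1/(-52) = -1/52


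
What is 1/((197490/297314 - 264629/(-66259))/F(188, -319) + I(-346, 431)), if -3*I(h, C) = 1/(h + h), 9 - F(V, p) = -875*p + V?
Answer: 4126659690273828/1918971137791 ≈ 2150.5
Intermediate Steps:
F(V, p) = 9 - V + 875*p (F(V, p) = 9 - (-875*p + V) = 9 - (V - 875*p) = 9 + (-V + 875*p) = 9 - V + 875*p)
I(h, C) = -1/(6*h) (I(h, C) = -1/(3*(h + h)) = -1/(2*h)/3 = -1/(6*h))
1/((197490/297314 - 264629/(-66259))/F(188, -319) + I(-346, 431)) = 1/((197490/297314 - 264629/(-66259))/(9 - 1*188 + 875*(-319)) - ⅙/(-346)) = 1/((197490*(1/297314) - 264629*(-1/66259))/(9 - 188 - 279125) - ⅙*(-1/346)) = 1/((98745/148657 + 264629/66259)/(-279304) + 1/2076) = 1/((45881698208/9849864163)*(-1/279304) + 1/2076) = 1/(-5735212276/343888307522819 + 1/2076) = 1/(1918971137791/4126659690273828) = 4126659690273828/1918971137791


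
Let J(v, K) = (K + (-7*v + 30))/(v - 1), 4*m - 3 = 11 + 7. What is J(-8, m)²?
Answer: 133225/1296 ≈ 102.80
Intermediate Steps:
m = 21/4 (m = ¾ + (11 + 7)/4 = ¾ + (¼)*18 = ¾ + 9/2 = 21/4 ≈ 5.2500)
J(v, K) = (30 + K - 7*v)/(-1 + v) (J(v, K) = (K + (30 - 7*v))/(-1 + v) = (30 + K - 7*v)/(-1 + v))
J(-8, m)² = ((30 + 21/4 - 7*(-8))/(-1 - 8))² = ((30 + 21/4 + 56)/(-9))² = (-⅑*365/4)² = (-365/36)² = 133225/1296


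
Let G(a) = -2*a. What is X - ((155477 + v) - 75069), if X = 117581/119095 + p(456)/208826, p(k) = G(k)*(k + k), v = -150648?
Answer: 873401801055513/12435066235 ≈ 70237.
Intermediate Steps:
p(k) = -4*k² (p(k) = (-2*k)*(k + k) = (-2*k)*(2*k) = -4*k²)
X = -37251290887/12435066235 (X = 117581/119095 - 4*456²/208826 = 117581*(1/119095) - 4*207936*(1/208826) = 117581/119095 - 831744*1/208826 = 117581/119095 - 415872/104413 = -37251290887/12435066235 ≈ -2.9957)
X - ((155477 + v) - 75069) = -37251290887/12435066235 - ((155477 - 150648) - 75069) = -37251290887/12435066235 - (4829 - 75069) = -37251290887/12435066235 - 1*(-70240) = -37251290887/12435066235 + 70240 = 873401801055513/12435066235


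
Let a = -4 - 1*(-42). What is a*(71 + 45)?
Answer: 4408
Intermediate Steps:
a = 38 (a = -4 + 42 = 38)
a*(71 + 45) = 38*(71 + 45) = 38*116 = 4408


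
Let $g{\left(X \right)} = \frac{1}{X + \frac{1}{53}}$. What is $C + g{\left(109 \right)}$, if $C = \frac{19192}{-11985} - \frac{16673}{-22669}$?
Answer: $- \frac{448267687103}{523271020590} \approx -0.85666$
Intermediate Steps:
$g{\left(X \right)} = \frac{1}{\frac{1}{53} + X}$ ($g{\left(X \right)} = \frac{1}{X + \frac{1}{53}} = \frac{1}{\frac{1}{53} + X}$)
$C = - \frac{235237543}{271687965}$ ($C = 19192 \left(- \frac{1}{11985}\right) - - \frac{16673}{22669} = - \frac{19192}{11985} + \frac{16673}{22669} = - \frac{235237543}{271687965} \approx -0.86584$)
$C + g{\left(109 \right)} = - \frac{235237543}{271687965} + \frac{53}{1 + 53 \cdot 109} = - \frac{235237543}{271687965} + \frac{53}{1 + 5777} = - \frac{235237543}{271687965} + \frac{53}{5778} = - \frac{448267687103}{523271020590}$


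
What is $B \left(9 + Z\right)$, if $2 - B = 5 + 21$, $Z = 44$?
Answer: $-1272$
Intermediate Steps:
$B = -24$ ($B = 2 - \left(5 + 21\right) = 2 - 26 = -24$)
$B \left(9 + Z\right) = - 24 \left(9 + 44\right) = \left(-24\right) 53 = -1272$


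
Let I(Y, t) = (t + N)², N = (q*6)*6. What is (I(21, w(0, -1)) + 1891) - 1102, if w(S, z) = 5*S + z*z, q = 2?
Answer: 6118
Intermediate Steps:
N = 72 (N = (2*6)*6 = 12*6 = 72)
w(S, z) = z² + 5*S (w(S, z) = 5*S + z² = z² + 5*S)
I(Y, t) = (72 + t)² (I(Y, t) = (t + 72)² = (72 + t)²)
(I(21, w(0, -1)) + 1891) - 1102 = ((72 + ((-1)² + 5*0))² + 1891) - 1102 = ((72 + (1 + 0))² + 1891) - 1102 = ((72 + 1)² + 1891) - 1102 = (73² + 1891) - 1102 = (5329 + 1891) - 1102 = 7220 - 1102 = 6118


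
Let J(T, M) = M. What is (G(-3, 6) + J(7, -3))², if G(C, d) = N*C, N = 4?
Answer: 225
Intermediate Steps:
G(C, d) = 4*C
(G(-3, 6) + J(7, -3))² = (4*(-3) - 3)² = (-12 - 3)² = (-15)² = 225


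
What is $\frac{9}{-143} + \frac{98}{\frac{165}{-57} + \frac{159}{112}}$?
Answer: $- \frac{29850043}{448877} \approx -66.499$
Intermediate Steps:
$\frac{9}{-143} + \frac{98}{\frac{165}{-57} + \frac{159}{112}} = 9 \left(- \frac{1}{143}\right) + \frac{98}{165 \left(- \frac{1}{57}\right) + 159 \cdot \frac{1}{112}} = - \frac{9}{143} + \frac{98}{- \frac{55}{19} + \frac{159}{112}} = - \frac{9}{143} + \frac{98}{- \frac{3139}{2128}} = - \frac{9}{143} + 98 \left(- \frac{2128}{3139}\right) = - \frac{9}{143} - \frac{208544}{3139} = - \frac{29850043}{448877}$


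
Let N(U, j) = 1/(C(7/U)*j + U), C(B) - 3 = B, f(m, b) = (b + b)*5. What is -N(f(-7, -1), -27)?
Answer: 10/721 ≈ 0.013870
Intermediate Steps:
f(m, b) = 10*b (f(m, b) = (2*b)*5 = 10*b)
C(B) = 3 + B
N(U, j) = 1/(U + j*(3 + 7/U)) (N(U, j) = 1/((3 + 7/U)*j + U) = 1/(j*(3 + 7/U) + U) = 1/(U + j*(3 + 7/U)))
-N(f(-7, -1), -27) = -10*(-1)/((10*(-1))² - 27*(7 + 3*(10*(-1)))) = -(-10)/((-10)² - 27*(7 + 3*(-10))) = -(-10)/(100 - 27*(7 - 30)) = -(-10)/(100 - 27*(-23)) = -(-10)/(100 + 621) = -(-10)/721 = -1*(-10/721) = 10/721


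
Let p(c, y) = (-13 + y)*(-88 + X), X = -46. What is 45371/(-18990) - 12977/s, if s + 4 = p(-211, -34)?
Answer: -44333192/9960255 ≈ -4.4510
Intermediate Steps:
p(c, y) = 1742 - 134*y (p(c, y) = (-13 + y)*(-88 - 46) = (-13 + y)*(-134) = 1742 - 134*y)
s = 6294 (s = -4 + (1742 - 134*(-34)) = -4 + (1742 + 4556) = -4 + 6298 = 6294)
45371/(-18990) - 12977/s = 45371/(-18990) - 12977/6294 = 45371*(-1/18990) - 12977*1/6294 = -45371/18990 - 12977/6294 = -44333192/9960255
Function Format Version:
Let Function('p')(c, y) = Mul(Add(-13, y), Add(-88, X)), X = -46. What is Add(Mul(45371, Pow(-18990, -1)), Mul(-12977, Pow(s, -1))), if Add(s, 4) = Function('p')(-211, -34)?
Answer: Rational(-44333192, 9960255) ≈ -4.4510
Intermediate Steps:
Function('p')(c, y) = Add(1742, Mul(-134, y)) (Function('p')(c, y) = Mul(Add(-13, y), Add(-88, -46)) = Mul(Add(-13, y), -134) = Add(1742, Mul(-134, y)))
s = 6294 (s = Add(-4, Add(1742, Mul(-134, -34))) = Add(-4, Add(1742, 4556)) = Add(-4, 6298) = 6294)
Add(Mul(45371, Pow(-18990, -1)), Mul(-12977, Pow(s, -1))) = Add(Mul(45371, Pow(-18990, -1)), Mul(-12977, Pow(6294, -1))) = Add(Mul(45371, Rational(-1, 18990)), Mul(-12977, Rational(1, 6294))) = Add(Rational(-45371, 18990), Rational(-12977, 6294)) = Rational(-44333192, 9960255)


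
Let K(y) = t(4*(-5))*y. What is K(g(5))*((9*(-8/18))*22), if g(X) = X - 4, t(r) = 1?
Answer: -88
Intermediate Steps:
g(X) = -4 + X
K(y) = y (K(y) = 1*y = y)
K(g(5))*((9*(-8/18))*22) = (-4 + 5)*((9*(-8/18))*22) = 1*((9*(-8*1/18))*22) = 1*((9*(-4/9))*22) = 1*(-4*22) = 1*(-88) = -88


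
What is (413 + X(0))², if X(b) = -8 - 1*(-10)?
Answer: 172225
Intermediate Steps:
X(b) = 2 (X(b) = -8 + 10 = 2)
(413 + X(0))² = (413 + 2)² = 415² = 172225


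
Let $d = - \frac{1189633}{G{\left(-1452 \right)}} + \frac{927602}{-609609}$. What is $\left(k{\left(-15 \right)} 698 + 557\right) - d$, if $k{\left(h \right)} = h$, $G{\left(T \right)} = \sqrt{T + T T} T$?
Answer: $- \frac{464778955}{46893} - \frac{1189633 \sqrt{4353}}{139052232} \approx -9912.0$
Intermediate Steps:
$G{\left(T \right)} = T \sqrt{T + T^{2}}$ ($G{\left(T \right)} = \sqrt{T + T^{2}} T = T \sqrt{T + T^{2}}$)
$d = - \frac{71354}{46893} + \frac{1189633 \sqrt{4353}}{139052232}$ ($d = - \frac{1189633}{\left(-1452\right) \sqrt{- 1452 \left(1 - 1452\right)}} + \frac{927602}{-609609} = - \frac{1189633}{\left(-1452\right) \sqrt{\left(-1452\right) \left(-1451\right)}} + 927602 \left(- \frac{1}{609609}\right) = - \frac{1189633}{\left(-1452\right) \sqrt{2106852}} - \frac{71354}{46893} = - \frac{1189633}{\left(-1452\right) 22 \sqrt{4353}} - \frac{71354}{46893} = - \frac{1189633}{\left(-31944\right) \sqrt{4353}} - \frac{71354}{46893} = - 1189633 \left(- \frac{\sqrt{4353}}{139052232}\right) - \frac{71354}{46893} = \frac{1189633 \sqrt{4353}}{139052232} - \frac{71354}{46893} = - \frac{71354}{46893} + \frac{1189633 \sqrt{4353}}{139052232} \approx -0.95718$)
$\left(k{\left(-15 \right)} 698 + 557\right) - d = \left(\left(-15\right) 698 + 557\right) - \left(- \frac{71354}{46893} + \frac{1189633 \sqrt{4353}}{139052232}\right) = \left(-10470 + 557\right) + \left(\frac{71354}{46893} - \frac{1189633 \sqrt{4353}}{139052232}\right) = -9913 + \left(\frac{71354}{46893} - \frac{1189633 \sqrt{4353}}{139052232}\right) = - \frac{464778955}{46893} - \frac{1189633 \sqrt{4353}}{139052232}$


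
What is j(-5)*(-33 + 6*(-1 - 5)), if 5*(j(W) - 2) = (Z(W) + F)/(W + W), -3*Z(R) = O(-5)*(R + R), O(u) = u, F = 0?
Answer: -161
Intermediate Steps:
Z(R) = 10*R/3 (Z(R) = -(-5)*(R + R)/3 = -(-5)*2*R/3 = -(-10)*R/3 = 10*R/3)
j(W) = 7/3 (j(W) = 2 + ((10*W/3 + 0)/(W + W))/5 = 2 + ((10*W/3)/((2*W)))/5 = 2 + ((10*W/3)*(1/(2*W)))/5 = 2 + (⅕)*(5/3) = 2 + ⅓ = 7/3)
j(-5)*(-33 + 6*(-1 - 5)) = 7*(-33 + 6*(-1 - 5))/3 = 7*(-33 + 6*(-6))/3 = 7*(-33 - 36)/3 = (7/3)*(-69) = -161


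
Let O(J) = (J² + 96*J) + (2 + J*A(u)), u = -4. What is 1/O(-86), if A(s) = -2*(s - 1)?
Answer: -1/1718 ≈ -0.00058207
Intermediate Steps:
A(s) = 2 - 2*s (A(s) = -2*(-1 + s) = 2 - 2*s)
O(J) = 2 + J² + 106*J (O(J) = (J² + 96*J) + (2 + J*(2 - 2*(-4))) = (J² + 96*J) + (2 + J*(2 + 8)) = (J² + 96*J) + (2 + J*10) = (J² + 96*J) + (2 + 10*J) = 2 + J² + 106*J)
1/O(-86) = 1/(2 + (-86)² + 106*(-86)) = 1/(2 + 7396 - 9116) = 1/(-1718) = -1/1718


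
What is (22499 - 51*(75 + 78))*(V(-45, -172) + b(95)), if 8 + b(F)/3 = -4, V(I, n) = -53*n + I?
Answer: 132778360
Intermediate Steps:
V(I, n) = I - 53*n
b(F) = -36 (b(F) = -24 + 3*(-4) = -24 - 12 = -36)
(22499 - 51*(75 + 78))*(V(-45, -172) + b(95)) = (22499 - 51*(75 + 78))*((-45 - 53*(-172)) - 36) = (22499 - 51*153)*((-45 + 9116) - 36) = (22499 - 7803)*(9071 - 36) = 14696*9035 = 132778360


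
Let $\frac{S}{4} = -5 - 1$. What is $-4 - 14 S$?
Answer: $332$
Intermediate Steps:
$S = -24$ ($S = 4 \left(-5 - 1\right) = 4 \left(-6\right) = -24$)
$-4 - 14 S = -4 - -336 = -4 + 336 = 332$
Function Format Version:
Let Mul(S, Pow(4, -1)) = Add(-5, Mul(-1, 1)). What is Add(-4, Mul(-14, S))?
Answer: 332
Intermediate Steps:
S = -24 (S = Mul(4, Add(-5, Mul(-1, 1))) = Mul(4, Add(-5, -1)) = Mul(4, -6) = -24)
Add(-4, Mul(-14, S)) = Add(-4, Mul(-14, -24)) = Add(-4, 336) = 332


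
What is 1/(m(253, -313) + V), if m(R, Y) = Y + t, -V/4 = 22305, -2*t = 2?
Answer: -1/89534 ≈ -1.1169e-5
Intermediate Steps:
t = -1 (t = -½*2 = -1)
V = -89220 (V = -4*22305 = -89220)
m(R, Y) = -1 + Y (m(R, Y) = Y - 1 = -1 + Y)
1/(m(253, -313) + V) = 1/((-1 - 313) - 89220) = 1/(-314 - 89220) = 1/(-89534) = -1/89534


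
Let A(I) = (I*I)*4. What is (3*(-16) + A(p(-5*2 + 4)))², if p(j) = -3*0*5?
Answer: 2304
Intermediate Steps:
p(j) = 0 (p(j) = 0*5 = 0)
A(I) = 4*I² (A(I) = I²*4 = 4*I²)
(3*(-16) + A(p(-5*2 + 4)))² = (3*(-16) + 4*0²)² = (-48 + 4*0)² = (-48 + 0)² = (-48)² = 2304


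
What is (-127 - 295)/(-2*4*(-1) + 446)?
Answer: -211/227 ≈ -0.92952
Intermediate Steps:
(-127 - 295)/(-2*4*(-1) + 446) = -422/(-8*(-1) + 446) = -422/(8 + 446) = -422/454 = -422*1/454 = -211/227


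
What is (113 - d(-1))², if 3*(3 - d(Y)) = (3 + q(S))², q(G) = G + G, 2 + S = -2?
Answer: 126025/9 ≈ 14003.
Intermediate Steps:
S = -4 (S = -2 - 2 = -4)
q(G) = 2*G
d(Y) = -16/3 (d(Y) = 3 - (3 + 2*(-4))²/3 = 3 - (3 - 8)²/3 = 3 - ⅓*(-5)² = 3 - ⅓*25 = 3 - 25/3 = -16/3)
(113 - d(-1))² = (113 - 1*(-16/3))² = (113 + 16/3)² = (355/3)² = 126025/9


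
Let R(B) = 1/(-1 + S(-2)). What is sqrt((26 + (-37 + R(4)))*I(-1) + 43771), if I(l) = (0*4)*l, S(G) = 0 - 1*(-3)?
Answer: 13*sqrt(259) ≈ 209.22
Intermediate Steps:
S(G) = 3 (S(G) = 0 + 3 = 3)
I(l) = 0 (I(l) = 0*l = 0)
R(B) = 1/2 (R(B) = 1/(-1 + 3) = 1/2)
sqrt((26 + (-37 + R(4)))*I(-1) + 43771) = sqrt((26 + (-37 + 1/2))*0 + 43771) = sqrt((26 - 73/2)*0 + 43771) = sqrt(-21/2*0 + 43771) = sqrt(0 + 43771) = sqrt(43771) = 13*sqrt(259)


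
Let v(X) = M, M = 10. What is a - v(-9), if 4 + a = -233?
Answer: -247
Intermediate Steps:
v(X) = 10
a = -237 (a = -4 - 233 = -237)
a - v(-9) = -237 - 1*10 = -237 - 10 = -247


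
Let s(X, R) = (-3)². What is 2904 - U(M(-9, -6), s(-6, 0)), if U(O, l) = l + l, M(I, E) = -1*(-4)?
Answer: 2886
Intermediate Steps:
M(I, E) = 4
s(X, R) = 9
U(O, l) = 2*l
2904 - U(M(-9, -6), s(-6, 0)) = 2904 - 2*9 = 2904 - 1*18 = 2904 - 18 = 2886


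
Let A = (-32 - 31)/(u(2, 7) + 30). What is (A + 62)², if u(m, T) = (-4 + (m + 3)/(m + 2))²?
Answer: 1314352516/361201 ≈ 3638.8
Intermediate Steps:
u(m, T) = (-4 + (3 + m)/(2 + m))²
A = -1008/601 (A = (-32 - 31)/((5 + 3*2)²/(2 + 2)² + 30) = -63/((5 + 6)²/4² + 30) = -63/((1/16)*11² + 30) = -63/((1/16)*121 + 30) = -63/(121/16 + 30) = -63/601/16 = -63*16/601 = -1008/601 ≈ -1.6772)
(A + 62)² = (-1008/601 + 62)² = (36254/601)² = 1314352516/361201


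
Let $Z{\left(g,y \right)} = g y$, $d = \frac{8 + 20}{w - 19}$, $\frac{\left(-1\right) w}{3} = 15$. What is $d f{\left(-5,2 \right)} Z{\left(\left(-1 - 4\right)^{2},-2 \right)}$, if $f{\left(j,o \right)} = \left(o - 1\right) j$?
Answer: $- \frac{875}{8} \approx -109.38$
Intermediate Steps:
$w = -45$ ($w = \left(-3\right) 15 = -45$)
$d = - \frac{7}{16}$ ($d = \frac{8 + 20}{-45 - 19} = \frac{28}{-64} = 28 \left(- \frac{1}{64}\right) = - \frac{7}{16} \approx -0.4375$)
$f{\left(j,o \right)} = j \left(-1 + o\right)$ ($f{\left(j,o \right)} = \left(-1 + o\right) j = j \left(-1 + o\right)$)
$d f{\left(-5,2 \right)} Z{\left(\left(-1 - 4\right)^{2},-2 \right)} = - \frac{7 \left(- 5 \left(-1 + 2\right)\right)}{16} \left(-1 - 4\right)^{2} \left(-2\right) = - \frac{7 \left(\left(-5\right) 1\right)}{16} \left(-5\right)^{2} \left(-2\right) = \left(- \frac{7}{16}\right) \left(-5\right) 25 \left(-2\right) = \frac{35}{16} \left(-50\right) = - \frac{875}{8}$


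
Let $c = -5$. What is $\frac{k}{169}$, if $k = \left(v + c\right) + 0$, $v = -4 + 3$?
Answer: $- \frac{6}{169} \approx -0.035503$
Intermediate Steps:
$v = -1$
$k = -6$ ($k = \left(-1 - 5\right) + 0 = -6 + 0 = -6$)
$\frac{k}{169} = \frac{1}{169} \left(-6\right) = - \frac{6}{169}$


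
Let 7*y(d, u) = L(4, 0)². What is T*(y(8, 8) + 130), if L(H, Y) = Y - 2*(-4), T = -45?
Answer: -43830/7 ≈ -6261.4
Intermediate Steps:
L(H, Y) = 8 + Y (L(H, Y) = Y + 8 = 8 + Y)
y(d, u) = 64/7 (y(d, u) = (8 + 0)²/7 = (⅐)*8² = (⅐)*64 = 64/7)
T*(y(8, 8) + 130) = -45*(64/7 + 130) = -45*974/7 = -43830/7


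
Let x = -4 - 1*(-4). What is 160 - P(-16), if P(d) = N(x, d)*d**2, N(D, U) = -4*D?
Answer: 160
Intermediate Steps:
x = 0 (x = -4 + 4 = 0)
P(d) = 0 (P(d) = (-4*0)*d**2 = 0*d**2 = 0)
160 - P(-16) = 160 - 1*0 = 160 + 0 = 160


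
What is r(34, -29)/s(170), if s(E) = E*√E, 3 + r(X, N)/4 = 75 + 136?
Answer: 208*√170/7225 ≈ 0.37536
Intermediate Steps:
r(X, N) = 832 (r(X, N) = -12 + 4*(75 + 136) = -12 + 4*211 = -12 + 844 = 832)
s(E) = E^(3/2)
r(34, -29)/s(170) = 832/(170^(3/2)) = 832/((170*√170)) = 832*(√170/28900) = 208*√170/7225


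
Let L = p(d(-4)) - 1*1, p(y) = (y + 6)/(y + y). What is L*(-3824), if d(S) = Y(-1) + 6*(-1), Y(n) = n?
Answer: 24856/7 ≈ 3550.9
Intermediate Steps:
d(S) = -7 (d(S) = -1 + 6*(-1) = -1 - 6 = -7)
p(y) = (6 + y)/(2*y) (p(y) = (6 + y)/((2*y)) = (6 + y)*(1/(2*y)) = (6 + y)/(2*y))
L = -13/14 (L = (½)*(6 - 7)/(-7) - 1*1 = (½)*(-⅐)*(-1) - 1 = 1/14 - 1 = -13/14 ≈ -0.92857)
L*(-3824) = -13/14*(-3824) = 24856/7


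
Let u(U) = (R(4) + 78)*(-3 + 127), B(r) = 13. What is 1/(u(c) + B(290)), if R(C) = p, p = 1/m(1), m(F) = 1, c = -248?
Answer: 1/9809 ≈ 0.00010195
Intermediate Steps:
p = 1 (p = 1/1 = 1)
R(C) = 1
u(U) = 9796 (u(U) = (1 + 78)*(-3 + 127) = 79*124 = 9796)
1/(u(c) + B(290)) = 1/(9796 + 13) = 1/9809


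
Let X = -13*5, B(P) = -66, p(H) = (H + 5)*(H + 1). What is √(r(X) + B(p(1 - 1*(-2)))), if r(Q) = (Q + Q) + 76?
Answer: 2*I*√30 ≈ 10.954*I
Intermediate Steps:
p(H) = (1 + H)*(5 + H) (p(H) = (5 + H)*(1 + H) = (1 + H)*(5 + H))
X = -65
r(Q) = 76 + 2*Q (r(Q) = 2*Q + 76 = 76 + 2*Q)
√(r(X) + B(p(1 - 1*(-2)))) = √((76 + 2*(-65)) - 66) = √((76 - 130) - 66) = √(-54 - 66) = √(-120) = 2*I*√30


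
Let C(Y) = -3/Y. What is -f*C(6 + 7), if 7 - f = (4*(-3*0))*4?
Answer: 21/13 ≈ 1.6154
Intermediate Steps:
f = 7 (f = 7 - 4*(-3*0)*4 = 7 - 4*0*4 = 7 - 0*4 = 7 - 1*0 = 7 + 0 = 7)
-f*C(6 + 7) = -7*(-3/(6 + 7)) = -7*(-3/13) = -7*(-3*1/13) = -7*(-3)/13 = -1*(-21/13) = 21/13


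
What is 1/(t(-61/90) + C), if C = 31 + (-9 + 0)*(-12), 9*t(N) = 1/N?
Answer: 61/8469 ≈ 0.0072027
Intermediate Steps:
t(N) = 1/(9*N)
C = 139 (C = 31 - 9*(-12) = 31 + 108 = 139)
1/(t(-61/90) + C) = 1/(1/(9*((-61/90))) + 139) = 1/(1/(9*((-61*1/90))) + 139) = 1/(1/(9*(-61/90)) + 139) = 1/((⅑)*(-90/61) + 139) = 1/(-10/61 + 139) = 1/(8469/61) = 61/8469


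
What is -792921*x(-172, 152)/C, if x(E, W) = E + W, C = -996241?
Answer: -15858420/996241 ≈ -15.918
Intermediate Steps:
-792921*x(-172, 152)/C = -792921/((-996241/(-172 + 152))) = -792921/((-996241/(-20))) = -792921/((-996241*(-1/20))) = -792921/996241/20 = -792921*20/996241 = -15858420/996241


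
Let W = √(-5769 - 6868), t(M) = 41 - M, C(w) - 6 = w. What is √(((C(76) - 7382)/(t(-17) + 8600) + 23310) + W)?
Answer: √(48535468540 + 2082249*I*√12637)/1443 ≈ 152.67 + 0.36815*I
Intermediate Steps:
C(w) = 6 + w
W = I*√12637 (W = √(-12637) = I*√12637 ≈ 112.41*I)
√(((C(76) - 7382)/(t(-17) + 8600) + 23310) + W) = √((((6 + 76) - 7382)/((41 - 1*(-17)) + 8600) + 23310) + I*√12637) = √(((82 - 7382)/((41 + 17) + 8600) + 23310) + I*√12637) = √((-7300/(58 + 8600) + 23310) + I*√12637) = √((-7300/8658 + 23310) + I*√12637) = √((-7300*1/8658 + 23310) + I*√12637) = √((-3650/4329 + 23310) + I*√12637) = √(100905340/4329 + I*√12637)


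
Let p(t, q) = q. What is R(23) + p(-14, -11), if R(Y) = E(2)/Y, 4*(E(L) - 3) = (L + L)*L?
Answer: -248/23 ≈ -10.783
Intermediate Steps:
E(L) = 3 + L**2/2 (E(L) = 3 + ((L + L)*L)/4 = 3 + ((2*L)*L)/4 = 3 + (2*L**2)/4 = 3 + L**2/2)
R(Y) = 5/Y (R(Y) = (3 + (1/2)*2**2)/Y = (3 + (1/2)*4)/Y = (3 + 2)/Y = 5/Y)
R(23) + p(-14, -11) = 5/23 - 11 = -248/23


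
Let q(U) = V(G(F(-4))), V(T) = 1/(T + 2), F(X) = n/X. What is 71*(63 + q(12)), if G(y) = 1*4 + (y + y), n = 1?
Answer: 49345/11 ≈ 4485.9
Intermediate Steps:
F(X) = 1/X
G(y) = 4 + 2*y
V(T) = 1/(2 + T)
q(U) = 2/11 (q(U) = 1/(2 + (4 + 2/(-4))) = 1/(2 + (4 + 2*(-¼))) = 1/(2 + (4 - ½)) = 1/(2 + 7/2) = 1/(11/2) = 2/11)
71*(63 + q(12)) = 71*(63 + 2/11) = 71*(695/11) = 49345/11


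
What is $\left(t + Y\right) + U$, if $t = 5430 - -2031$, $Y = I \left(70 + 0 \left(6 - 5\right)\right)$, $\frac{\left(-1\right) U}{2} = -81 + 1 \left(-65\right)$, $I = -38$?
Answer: $5093$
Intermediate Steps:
$U = 292$ ($U = - 2 \left(-81 + 1 \left(-65\right)\right) = - 2 \left(-81 - 65\right) = \left(-2\right) \left(-146\right) = 292$)
$Y = -2660$ ($Y = - 38 \left(70 + 0 \left(6 - 5\right)\right) = - 38 \left(70 + 0 \cdot 1\right) = - 38 \left(70 + 0\right) = \left(-38\right) 70 = -2660$)
$t = 7461$ ($t = 5430 + 2031 = 7461$)
$\left(t + Y\right) + U = \left(7461 - 2660\right) + 292 = 4801 + 292 = 5093$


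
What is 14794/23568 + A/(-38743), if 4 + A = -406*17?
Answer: 367962275/456547512 ≈ 0.80597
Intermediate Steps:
A = -6906 (A = -4 - 406*17 = -4 - 6902 = -6906)
14794/23568 + A/(-38743) = 14794/23568 - 6906/(-38743) = 14794*(1/23568) - 6906*(-1/38743) = 7397/11784 + 6906/38743 = 367962275/456547512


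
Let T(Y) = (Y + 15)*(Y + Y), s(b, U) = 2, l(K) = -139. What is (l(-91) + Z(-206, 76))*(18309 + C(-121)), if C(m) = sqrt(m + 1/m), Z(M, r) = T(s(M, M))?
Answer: -1299939 - 71*I*sqrt(14642)/11 ≈ -1.2999e+6 - 781.03*I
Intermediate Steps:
T(Y) = 2*Y*(15 + Y) (T(Y) = (15 + Y)*(2*Y) = 2*Y*(15 + Y))
Z(M, r) = 68 (Z(M, r) = 2*2*(15 + 2) = 2*2*17 = 68)
(l(-91) + Z(-206, 76))*(18309 + C(-121)) = (-139 + 68)*(18309 + sqrt(-121 + 1/(-121))) = -71*(18309 + sqrt(-121 - 1/121)) = -71*(18309 + sqrt(-14642/121)) = -71*(18309 + I*sqrt(14642)/11) = -1299939 - 71*I*sqrt(14642)/11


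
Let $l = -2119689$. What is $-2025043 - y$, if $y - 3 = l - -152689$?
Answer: $-58046$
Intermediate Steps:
$y = -1966997$ ($y = 3 - 1967000 = -1966997$)
$-2025043 - y = -2025043 - -1966997 = -2025043 + 1966997 = -58046$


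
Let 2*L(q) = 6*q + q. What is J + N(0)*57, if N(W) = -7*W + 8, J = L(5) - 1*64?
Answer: 819/2 ≈ 409.50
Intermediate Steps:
L(q) = 7*q/2 (L(q) = (6*q + q)/2 = (7*q)/2 = 7*q/2)
J = -93/2 (J = (7/2)*5 - 1*64 = 35/2 - 64 = -93/2 ≈ -46.500)
N(W) = 8 - 7*W
J + N(0)*57 = -93/2 + (8 - 7*0)*57 = -93/2 + (8 + 0)*57 = -93/2 + 8*57 = -93/2 + 456 = 819/2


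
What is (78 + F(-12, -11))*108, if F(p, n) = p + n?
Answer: 5940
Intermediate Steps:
F(p, n) = n + p
(78 + F(-12, -11))*108 = (78 + (-11 - 12))*108 = (78 - 23)*108 = 55*108 = 5940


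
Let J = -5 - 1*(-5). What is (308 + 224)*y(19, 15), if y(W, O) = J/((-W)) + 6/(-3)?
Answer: -1064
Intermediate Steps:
J = 0 (J = -5 + 5 = 0)
y(W, O) = -2 (y(W, O) = 0/((-W)) + 6/(-3) = 0*(-1/W) + 6*(-1/3) = 0 - 2 = -2)
(308 + 224)*y(19, 15) = (308 + 224)*(-2) = 532*(-2) = -1064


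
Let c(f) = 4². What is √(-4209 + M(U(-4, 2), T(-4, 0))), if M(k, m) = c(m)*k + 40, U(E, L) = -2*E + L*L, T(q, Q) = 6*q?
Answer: I*√3977 ≈ 63.063*I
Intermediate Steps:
U(E, L) = L² - 2*E (U(E, L) = -2*E + L² = L² - 2*E)
c(f) = 16
M(k, m) = 40 + 16*k (M(k, m) = 16*k + 40 = 40 + 16*k)
√(-4209 + M(U(-4, 2), T(-4, 0))) = √(-4209 + (40 + 16*(2² - 2*(-4)))) = √(-4209 + (40 + 16*(4 + 8))) = √(-4209 + (40 + 16*12)) = √(-4209 + (40 + 192)) = √(-4209 + 232) = √(-3977) = I*√3977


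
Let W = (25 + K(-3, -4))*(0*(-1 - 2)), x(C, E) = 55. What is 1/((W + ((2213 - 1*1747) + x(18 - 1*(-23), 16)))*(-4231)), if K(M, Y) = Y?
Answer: -1/2204351 ≈ -4.5365e-7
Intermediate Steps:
W = 0 (W = (25 - 4)*(0*(-1 - 2)) = 21*(0*(-3)) = 21*0 = 0)
1/((W + ((2213 - 1*1747) + x(18 - 1*(-23), 16)))*(-4231)) = 1/((0 + ((2213 - 1*1747) + 55))*(-4231)) = -1/4231/(0 + ((2213 - 1747) + 55)) = -1/4231/(0 + (466 + 55)) = -1/4231/(0 + 521) = -1/4231/521 = (1/521)*(-1/4231) = -1/2204351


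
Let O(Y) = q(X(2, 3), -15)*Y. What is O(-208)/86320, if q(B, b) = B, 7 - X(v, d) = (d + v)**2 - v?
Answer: 16/415 ≈ 0.038554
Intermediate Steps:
X(v, d) = 7 + v - (d + v)**2 (X(v, d) = 7 - ((d + v)**2 - v) = 7 + (v - (d + v)**2) = 7 + v - (d + v)**2)
O(Y) = -16*Y (O(Y) = (7 + 2 - (3 + 2)**2)*Y = (7 + 2 - 1*5**2)*Y = (7 + 2 - 1*25)*Y = (7 + 2 - 25)*Y = -16*Y)
O(-208)/86320 = -16*(-208)/86320 = 3328*(1/86320) = 16/415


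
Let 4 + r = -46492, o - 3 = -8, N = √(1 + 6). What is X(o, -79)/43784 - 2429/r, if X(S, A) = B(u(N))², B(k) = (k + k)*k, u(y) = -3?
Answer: 15177005/254472608 ≈ 0.059641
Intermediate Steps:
N = √7 ≈ 2.6458
o = -5 (o = 3 - 8 = -5)
B(k) = 2*k² (B(k) = (2*k)*k = 2*k²)
r = -46496 (r = -4 - 46492 = -46496)
X(S, A) = 324 (X(S, A) = (2*(-3)²)² = (2*9)² = 18² = 324)
X(o, -79)/43784 - 2429/r = 324/43784 - 2429/(-46496) = 324*(1/43784) - 2429*(-1/46496) = 81/10946 + 2429/46496 = 15177005/254472608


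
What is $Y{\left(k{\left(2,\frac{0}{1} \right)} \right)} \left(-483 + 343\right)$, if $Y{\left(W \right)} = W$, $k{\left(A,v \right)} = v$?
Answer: $0$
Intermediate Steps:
$Y{\left(k{\left(2,\frac{0}{1} \right)} \right)} \left(-483 + 343\right) = \frac{0}{1} \left(-483 + 343\right) = 0 \cdot 1 \left(-140\right) = 0 \left(-140\right) = 0$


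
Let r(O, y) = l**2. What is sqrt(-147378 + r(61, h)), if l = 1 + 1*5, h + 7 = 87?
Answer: I*sqrt(147342) ≈ 383.85*I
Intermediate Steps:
h = 80 (h = -7 + 87 = 80)
l = 6 (l = 1 + 5 = 6)
r(O, y) = 36 (r(O, y) = 6**2 = 36)
sqrt(-147378 + r(61, h)) = sqrt(-147378 + 36) = sqrt(-147342) = I*sqrt(147342)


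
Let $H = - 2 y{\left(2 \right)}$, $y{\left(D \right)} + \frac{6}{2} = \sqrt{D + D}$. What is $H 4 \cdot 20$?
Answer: $160$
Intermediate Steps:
$y{\left(D \right)} = -3 + \sqrt{2} \sqrt{D}$ ($y{\left(D \right)} = -3 + \sqrt{D + D} = -3 + \sqrt{2 D} = -3 + \sqrt{2} \sqrt{D}$)
$H = 2$ ($H = - 2 \left(-3 + \sqrt{2} \sqrt{2}\right) = - 2 \left(-3 + 2\right) = \left(-2\right) \left(-1\right) = 2$)
$H 4 \cdot 20 = 2 \cdot 4 \cdot 20 = 8 \cdot 20 = 160$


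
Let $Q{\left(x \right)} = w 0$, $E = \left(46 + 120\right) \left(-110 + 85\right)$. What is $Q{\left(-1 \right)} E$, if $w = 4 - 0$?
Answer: $0$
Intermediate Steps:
$E = -4150$ ($E = 166 \left(-25\right) = -4150$)
$w = 4$ ($w = 4 + 0 = 4$)
$Q{\left(x \right)} = 0$ ($Q{\left(x \right)} = 4 \cdot 0 = 0$)
$Q{\left(-1 \right)} E = 0 \left(-4150\right) = 0$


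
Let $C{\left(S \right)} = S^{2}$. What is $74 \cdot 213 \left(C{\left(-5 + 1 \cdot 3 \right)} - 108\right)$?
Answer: $-1639248$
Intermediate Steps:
$74 \cdot 213 \left(C{\left(-5 + 1 \cdot 3 \right)} - 108\right) = 74 \cdot 213 \left(\left(-5 + 1 \cdot 3\right)^{2} - 108\right) = 15762 \left(\left(-5 + 3\right)^{2} - 108\right) = 15762 \left(\left(-2\right)^{2} - 108\right) = 15762 \left(4 - 108\right) = 15762 \left(-104\right) = -1639248$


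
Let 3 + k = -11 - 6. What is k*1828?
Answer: -36560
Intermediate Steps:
k = -20 (k = -3 + (-11 - 6) = -3 - 17 = -20)
k*1828 = -20*1828 = -36560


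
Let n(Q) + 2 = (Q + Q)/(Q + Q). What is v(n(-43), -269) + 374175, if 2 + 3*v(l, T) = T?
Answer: 1122254/3 ≈ 3.7408e+5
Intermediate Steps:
n(Q) = -1 (n(Q) = -2 + (Q + Q)/(Q + Q) = -2 + (2*Q)/((2*Q)) = -2 + (2*Q)*(1/(2*Q)) = -2 + 1 = -1)
v(l, T) = -⅔ + T/3
v(n(-43), -269) + 374175 = (-⅔ + (⅓)*(-269)) + 374175 = (-⅔ - 269/3) + 374175 = -271/3 + 374175 = 1122254/3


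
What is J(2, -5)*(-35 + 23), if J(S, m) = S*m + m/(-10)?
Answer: 114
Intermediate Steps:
J(S, m) = -m/10 + S*m (J(S, m) = S*m + m*(-1/10) = S*m - m/10 = -m/10 + S*m)
J(2, -5)*(-35 + 23) = (-5*(-1/10 + 2))*(-35 + 23) = -5*19/10*(-12) = -19/2*(-12) = 114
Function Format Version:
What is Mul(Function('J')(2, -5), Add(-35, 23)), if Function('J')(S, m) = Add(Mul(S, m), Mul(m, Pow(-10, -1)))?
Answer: 114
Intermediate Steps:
Function('J')(S, m) = Add(Mul(Rational(-1, 10), m), Mul(S, m)) (Function('J')(S, m) = Add(Mul(S, m), Mul(m, Rational(-1, 10))) = Add(Mul(S, m), Mul(Rational(-1, 10), m)) = Add(Mul(Rational(-1, 10), m), Mul(S, m)))
Mul(Function('J')(2, -5), Add(-35, 23)) = Mul(Mul(-5, Add(Rational(-1, 10), 2)), Add(-35, 23)) = Mul(Mul(-5, Rational(19, 10)), -12) = Mul(Rational(-19, 2), -12) = 114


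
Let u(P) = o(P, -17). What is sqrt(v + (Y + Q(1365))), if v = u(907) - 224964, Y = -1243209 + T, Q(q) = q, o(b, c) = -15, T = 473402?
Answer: I*sqrt(993421) ≈ 996.71*I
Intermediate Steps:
u(P) = -15
Y = -769807 (Y = -1243209 + 473402 = -769807)
v = -224979 (v = -15 - 224964 = -224979)
sqrt(v + (Y + Q(1365))) = sqrt(-224979 + (-769807 + 1365)) = sqrt(-224979 - 768442) = sqrt(-993421) = I*sqrt(993421)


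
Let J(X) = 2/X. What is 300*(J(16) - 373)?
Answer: -223725/2 ≈ -1.1186e+5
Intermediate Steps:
300*(J(16) - 373) = 300*(2/16 - 373) = 300*(2*(1/16) - 373) = 300*(1/8 - 373) = 300*(-2983/8) = -223725/2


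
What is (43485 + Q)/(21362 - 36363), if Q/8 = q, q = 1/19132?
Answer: -207988757/71749783 ≈ -2.8988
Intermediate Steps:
q = 1/19132 ≈ 5.2268e-5
Q = 2/4783 (Q = 8*(1/19132) = 2/4783 ≈ 0.00041815)
(43485 + Q)/(21362 - 36363) = (43485 + 2/4783)/(21362 - 36363) = (207988757/4783)/(-15001) = (207988757/4783)*(-1/15001) = -207988757/71749783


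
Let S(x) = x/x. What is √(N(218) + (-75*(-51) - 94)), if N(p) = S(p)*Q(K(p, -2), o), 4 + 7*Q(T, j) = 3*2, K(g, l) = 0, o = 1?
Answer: √182833/7 ≈ 61.084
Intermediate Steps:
S(x) = 1
Q(T, j) = 2/7 (Q(T, j) = -4/7 + (3*2)/7 = -4/7 + (⅐)*6 = -4/7 + 6/7 = 2/7)
N(p) = 2/7 (N(p) = 1*(2/7) = 2/7)
√(N(218) + (-75*(-51) - 94)) = √(2/7 + (-75*(-51) - 94)) = √(2/7 + (3825 - 94)) = √(2/7 + 3731) = √(26119/7) = √182833/7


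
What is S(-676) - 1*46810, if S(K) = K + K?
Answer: -48162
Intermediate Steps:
S(K) = 2*K
S(-676) - 1*46810 = 2*(-676) - 1*46810 = -1352 - 46810 = -48162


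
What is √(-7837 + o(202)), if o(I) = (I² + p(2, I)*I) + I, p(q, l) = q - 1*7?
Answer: √32159 ≈ 179.33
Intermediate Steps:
p(q, l) = -7 + q (p(q, l) = q - 7 = -7 + q)
o(I) = I² - 4*I (o(I) = (I² + (-7 + 2)*I) + I = (I² - 5*I) + I = I² - 4*I)
√(-7837 + o(202)) = √(-7837 + 202*(-4 + 202)) = √(-7837 + 202*198) = √(-7837 + 39996) = √32159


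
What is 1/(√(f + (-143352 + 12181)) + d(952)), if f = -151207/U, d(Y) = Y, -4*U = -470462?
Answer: 223939912/244046584139 - I*√7258237847033365/244046584139 ≈ 0.00091761 - 0.00034909*I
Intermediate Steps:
U = 235231/2 (U = -¼*(-470462) = 235231/2 ≈ 1.1762e+5)
f = -302414/235231 (f = -151207/235231/2 = -151207*2/235231 = -302414/235231 ≈ -1.2856)
1/(√(f + (-143352 + 12181)) + d(952)) = 1/(√(-302414/235231 + (-143352 + 12181)) + 952) = 1/(√(-302414/235231 - 131171) + 952) = 1/(√(-30855787915/235231) + 952) = 1/(I*√7258237847033365/235231 + 952) = 1/(952 + I*√7258237847033365/235231)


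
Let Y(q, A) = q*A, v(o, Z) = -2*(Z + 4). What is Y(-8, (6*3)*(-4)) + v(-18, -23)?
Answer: 614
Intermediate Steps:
v(o, Z) = -8 - 2*Z (v(o, Z) = -2*(4 + Z) = -8 - 2*Z)
Y(q, A) = A*q
Y(-8, (6*3)*(-4)) + v(-18, -23) = ((6*3)*(-4))*(-8) + (-8 - 2*(-23)) = (18*(-4))*(-8) + (-8 + 46) = -72*(-8) + 38 = 576 + 38 = 614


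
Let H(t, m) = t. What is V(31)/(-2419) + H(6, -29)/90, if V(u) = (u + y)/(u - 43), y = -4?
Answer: 9811/145140 ≈ 0.067597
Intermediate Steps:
V(u) = (-4 + u)/(-43 + u) (V(u) = (u - 4)/(u - 43) = (-4 + u)/(-43 + u))
V(31)/(-2419) + H(6, -29)/90 = ((-4 + 31)/(-43 + 31))/(-2419) + 6/90 = (27/(-12))*(-1/2419) + 6*(1/90) = -1/12*27*(-1/2419) + 1/15 = -9/4*(-1/2419) + 1/15 = 9/9676 + 1/15 = 9811/145140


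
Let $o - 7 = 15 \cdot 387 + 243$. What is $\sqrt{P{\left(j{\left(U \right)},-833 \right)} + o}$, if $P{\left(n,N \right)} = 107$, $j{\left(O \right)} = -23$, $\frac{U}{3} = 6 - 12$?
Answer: $\sqrt{6162} \approx 78.498$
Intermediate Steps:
$U = -18$ ($U = 3 \left(6 - 12\right) = 3 \left(-6\right) = -18$)
$o = 6055$ ($o = 7 + \left(15 \cdot 387 + 243\right) = 7 + \left(5805 + 243\right) = 7 + 6048 = 6055$)
$\sqrt{P{\left(j{\left(U \right)},-833 \right)} + o} = \sqrt{107 + 6055} = \sqrt{6162}$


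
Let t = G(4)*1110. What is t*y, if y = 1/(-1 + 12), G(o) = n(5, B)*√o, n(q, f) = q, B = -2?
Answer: 11100/11 ≈ 1009.1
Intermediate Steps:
G(o) = 5*√o
y = 1/11 ≈ 0.090909
t = 11100 (t = (5*√4)*1110 = (5*2)*1110 = 10*1110 = 11100)
t*y = 11100*(1/11) = 11100/11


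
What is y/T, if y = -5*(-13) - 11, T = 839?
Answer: 54/839 ≈ 0.064362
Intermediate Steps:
y = 54 (y = 65 - 11 = 54)
y/T = 54/839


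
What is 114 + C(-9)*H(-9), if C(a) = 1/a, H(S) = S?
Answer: 115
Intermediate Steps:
114 + C(-9)*H(-9) = 114 - 9/(-9) = 114 - 1/9*(-9) = 114 + 1 = 115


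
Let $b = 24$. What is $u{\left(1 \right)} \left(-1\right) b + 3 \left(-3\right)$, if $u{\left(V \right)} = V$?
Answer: $-33$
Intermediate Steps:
$u{\left(1 \right)} \left(-1\right) b + 3 \left(-3\right) = 1 \left(-1\right) 24 + 3 \left(-3\right) = \left(-1\right) 24 - 9 = -24 - 9 = -33$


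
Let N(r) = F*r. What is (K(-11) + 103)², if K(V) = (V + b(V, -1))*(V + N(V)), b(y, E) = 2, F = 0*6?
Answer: 40804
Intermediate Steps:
F = 0
N(r) = 0 (N(r) = 0*r = 0)
K(V) = V*(2 + V) (K(V) = (V + 2)*(V + 0) = (2 + V)*V = V*(2 + V))
(K(-11) + 103)² = (-11*(2 - 11) + 103)² = (-11*(-9) + 103)² = (99 + 103)² = 202² = 40804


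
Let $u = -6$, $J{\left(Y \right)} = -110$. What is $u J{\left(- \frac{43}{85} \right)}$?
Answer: $660$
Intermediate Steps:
$u J{\left(- \frac{43}{85} \right)} = \left(-6\right) \left(-110\right) = 660$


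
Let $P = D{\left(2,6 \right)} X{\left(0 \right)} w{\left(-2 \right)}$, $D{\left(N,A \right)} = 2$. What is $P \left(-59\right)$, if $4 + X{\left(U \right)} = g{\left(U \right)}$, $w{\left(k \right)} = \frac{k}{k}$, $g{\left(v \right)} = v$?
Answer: $472$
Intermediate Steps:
$w{\left(k \right)} = 1$
$X{\left(U \right)} = -4 + U$
$P = -8$ ($P = 2 \left(-4 + 0\right) 1 = 2 \left(-4\right) 1 = \left(-8\right) 1 = -8$)
$P \left(-59\right) = \left(-8\right) \left(-59\right) = 472$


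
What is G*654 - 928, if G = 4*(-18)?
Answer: -48016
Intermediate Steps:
G = -72
G*654 - 928 = -72*654 - 928 = -47088 - 928 = -48016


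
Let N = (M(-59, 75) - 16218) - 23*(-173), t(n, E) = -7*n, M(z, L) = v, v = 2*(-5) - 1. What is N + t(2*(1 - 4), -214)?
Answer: -12208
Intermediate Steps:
v = -11 (v = -10 - 1 = -11)
M(z, L) = -11
N = -12250 (N = (-11 - 16218) - 23*(-173) = -16229 + 3979 = -12250)
N + t(2*(1 - 4), -214) = -12250 - 14*(1 - 4) = -12250 - 14*(-3) = -12250 - 7*(-6) = -12250 + 42 = -12208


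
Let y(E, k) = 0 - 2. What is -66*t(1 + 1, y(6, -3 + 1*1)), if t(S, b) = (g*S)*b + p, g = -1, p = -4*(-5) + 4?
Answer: -1848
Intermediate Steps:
y(E, k) = -2
p = 24 (p = 20 + 4 = 24)
t(S, b) = 24 - S*b (t(S, b) = (-S)*b + 24 = -S*b + 24 = 24 - S*b)
-66*t(1 + 1, y(6, -3 + 1*1)) = -66*(24 - 1*(1 + 1)*(-2)) = -66*(24 - 1*2*(-2)) = -66*(24 + 4) = -66*28 = -1848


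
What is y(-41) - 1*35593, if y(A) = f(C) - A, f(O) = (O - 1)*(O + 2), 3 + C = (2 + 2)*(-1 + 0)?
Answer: -35512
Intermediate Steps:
C = -7 (C = -3 + (2 + 2)*(-1 + 0) = -3 + 4*(-1) = -3 - 4 = -7)
f(O) = (-1 + O)*(2 + O)
y(A) = 40 - A (y(A) = (-2 - 7 + (-7)**2) - A = (-2 - 7 + 49) - A = 40 - A)
y(-41) - 1*35593 = (40 - 1*(-41)) - 1*35593 = (40 + 41) - 35593 = 81 - 35593 = -35512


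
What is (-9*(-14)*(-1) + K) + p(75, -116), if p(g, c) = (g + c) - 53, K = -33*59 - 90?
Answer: -2257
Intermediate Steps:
K = -2037 (K = -1947 - 90 = -2037)
p(g, c) = -53 + c + g (p(g, c) = (c + g) - 53 = -53 + c + g)
(-9*(-14)*(-1) + K) + p(75, -116) = (-9*(-14)*(-1) - 2037) + (-53 - 116 + 75) = (126*(-1) - 2037) - 94 = (-126 - 2037) - 94 = -2163 - 94 = -2257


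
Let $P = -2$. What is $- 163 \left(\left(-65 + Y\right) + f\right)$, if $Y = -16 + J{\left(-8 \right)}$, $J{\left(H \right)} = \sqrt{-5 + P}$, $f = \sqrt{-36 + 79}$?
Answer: $13203 - 163 \sqrt{43} - 163 i \sqrt{7} \approx 12134.0 - 431.26 i$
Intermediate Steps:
$f = \sqrt{43} \approx 6.5574$
$J{\left(H \right)} = i \sqrt{7}$ ($J{\left(H \right)} = \sqrt{-5 - 2} = \sqrt{-7} = i \sqrt{7}$)
$Y = -16 + i \sqrt{7} \approx -16.0 + 2.6458 i$
$- 163 \left(\left(-65 + Y\right) + f\right) = - 163 \left(\left(-65 - \left(16 - i \sqrt{7}\right)\right) + \sqrt{43}\right) = - 163 \left(\left(-81 + i \sqrt{7}\right) + \sqrt{43}\right) = - 163 \left(-81 + \sqrt{43} + i \sqrt{7}\right) = 13203 - 163 \sqrt{43} - 163 i \sqrt{7}$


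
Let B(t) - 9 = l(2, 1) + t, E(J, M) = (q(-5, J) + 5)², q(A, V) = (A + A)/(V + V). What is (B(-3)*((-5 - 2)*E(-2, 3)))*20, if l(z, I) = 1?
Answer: -55125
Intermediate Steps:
q(A, V) = A/V (q(A, V) = (2*A)/((2*V)) = (2*A)*(1/(2*V)) = A/V)
E(J, M) = (5 - 5/J)² (E(J, M) = (-5/J + 5)² = (5 - 5/J)²)
B(t) = 10 + t (B(t) = 9 + (1 + t) = 10 + t)
(B(-3)*((-5 - 2)*E(-2, 3)))*20 = ((10 - 3)*((-5 - 2)*(25*(-1 - 2)²/(-2)²)))*20 = (7*(-175*(-3)²/4))*20 = (7*(-175*9/4))*20 = (7*(-7*225/4))*20 = (7*(-1575/4))*20 = -11025/4*20 = -55125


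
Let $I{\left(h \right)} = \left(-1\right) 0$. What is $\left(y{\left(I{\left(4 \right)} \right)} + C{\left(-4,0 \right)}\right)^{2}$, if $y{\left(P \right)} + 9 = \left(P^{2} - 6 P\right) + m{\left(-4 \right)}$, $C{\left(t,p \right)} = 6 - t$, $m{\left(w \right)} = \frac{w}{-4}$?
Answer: $4$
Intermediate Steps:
$m{\left(w \right)} = - \frac{w}{4}$ ($m{\left(w \right)} = w \left(- \frac{1}{4}\right) = - \frac{w}{4}$)
$I{\left(h \right)} = 0$
$y{\left(P \right)} = -8 + P^{2} - 6 P$ ($y{\left(P \right)} = -9 - \left(-1 - P^{2} + 6 P\right) = -9 + \left(\left(P^{2} - 6 P\right) + 1\right) = -9 + \left(1 + P^{2} - 6 P\right) = -8 + P^{2} - 6 P$)
$\left(y{\left(I{\left(4 \right)} \right)} + C{\left(-4,0 \right)}\right)^{2} = \left(\left(-8 + 0^{2} - 0\right) + \left(6 - -4\right)\right)^{2} = \left(\left(-8 + 0 + 0\right) + \left(6 + 4\right)\right)^{2} = \left(-8 + 10\right)^{2} = 2^{2} = 4$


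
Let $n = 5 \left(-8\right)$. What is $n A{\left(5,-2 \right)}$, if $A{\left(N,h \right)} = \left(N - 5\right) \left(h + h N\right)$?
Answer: $0$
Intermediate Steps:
$n = -40$
$A{\left(N,h \right)} = \left(-5 + N\right) \left(h + N h\right)$
$n A{\left(5,-2 \right)} = - 40 \left(- 2 \left(-5 + 5^{2} - 20\right)\right) = - 40 \left(- 2 \left(-5 + 25 - 20\right)\right) = - 40 \left(\left(-2\right) 0\right) = \left(-40\right) 0 = 0$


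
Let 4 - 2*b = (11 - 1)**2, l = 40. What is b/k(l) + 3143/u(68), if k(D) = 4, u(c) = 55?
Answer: 2483/55 ≈ 45.145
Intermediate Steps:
b = -48 (b = 2 - (11 - 1)**2/2 = 2 - 1/2*10**2 = 2 - 1/2*100 = 2 - 50 = -48)
b/k(l) + 3143/u(68) = -48/4 + 3143/55 = -48*1/4 + 3143*(1/55) = -12 + 3143/55 = 2483/55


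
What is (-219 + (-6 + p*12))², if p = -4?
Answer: 74529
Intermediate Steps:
(-219 + (-6 + p*12))² = (-219 + (-6 - 4*12))² = (-219 + (-6 - 48))² = (-219 - 54)² = (-273)² = 74529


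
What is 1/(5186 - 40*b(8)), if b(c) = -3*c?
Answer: 1/6146 ≈ 0.00016271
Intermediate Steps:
1/(5186 - 40*b(8)) = 1/(5186 - (-120)*8) = 1/(5186 - 40*(-24)) = 1/(5186 + 960) = 1/6146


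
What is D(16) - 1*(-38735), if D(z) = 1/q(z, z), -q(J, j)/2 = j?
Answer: 1239519/32 ≈ 38735.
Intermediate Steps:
q(J, j) = -2*j
D(z) = -1/(2*z) (D(z) = 1/(-2*z) = -1/(2*z))
D(16) - 1*(-38735) = -½/16 - 1*(-38735) = -½*1/16 + 38735 = -1/32 + 38735 = 1239519/32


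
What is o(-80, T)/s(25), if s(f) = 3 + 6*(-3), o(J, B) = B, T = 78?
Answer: -26/5 ≈ -5.2000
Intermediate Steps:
s(f) = -15 (s(f) = 3 - 18 = -15)
o(-80, T)/s(25) = 78/(-15) = 78*(-1/15) = -26/5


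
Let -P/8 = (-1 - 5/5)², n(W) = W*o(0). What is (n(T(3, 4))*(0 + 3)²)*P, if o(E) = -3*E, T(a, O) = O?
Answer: 0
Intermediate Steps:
n(W) = 0 (n(W) = W*(-3*0) = W*0 = 0)
P = -32 (P = -8*(-1 - 5/5)² = -8*(-1 - 5*⅕)² = -8*(-1 - 1)² = -8*(-2)² = -8*4 = -32)
(n(T(3, 4))*(0 + 3)²)*P = (0*(0 + 3)²)*(-32) = (0*3²)*(-32) = (0*9)*(-32) = 0*(-32) = 0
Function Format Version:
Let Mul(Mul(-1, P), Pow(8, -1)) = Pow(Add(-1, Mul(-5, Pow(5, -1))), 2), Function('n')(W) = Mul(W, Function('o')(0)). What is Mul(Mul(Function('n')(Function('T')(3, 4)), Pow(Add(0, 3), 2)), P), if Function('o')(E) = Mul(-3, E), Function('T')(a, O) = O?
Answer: 0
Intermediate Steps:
Function('n')(W) = 0 (Function('n')(W) = Mul(W, Mul(-3, 0)) = Mul(W, 0) = 0)
P = -32 (P = Mul(-8, Pow(Add(-1, Mul(-5, Pow(5, -1))), 2)) = Mul(-8, Pow(Add(-1, Mul(-5, Rational(1, 5))), 2)) = Mul(-8, Pow(Add(-1, -1), 2)) = Mul(-8, Pow(-2, 2)) = Mul(-8, 4) = -32)
Mul(Mul(Function('n')(Function('T')(3, 4)), Pow(Add(0, 3), 2)), P) = Mul(Mul(0, Pow(Add(0, 3), 2)), -32) = Mul(Mul(0, Pow(3, 2)), -32) = Mul(Mul(0, 9), -32) = Mul(0, -32) = 0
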